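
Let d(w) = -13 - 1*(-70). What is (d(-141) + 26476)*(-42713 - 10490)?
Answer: -1411635199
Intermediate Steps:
d(w) = 57 (d(w) = -13 + 70 = 57)
(d(-141) + 26476)*(-42713 - 10490) = (57 + 26476)*(-42713 - 10490) = 26533*(-53203) = -1411635199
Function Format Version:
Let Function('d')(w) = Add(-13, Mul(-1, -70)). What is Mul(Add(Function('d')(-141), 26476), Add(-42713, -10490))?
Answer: -1411635199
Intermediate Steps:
Function('d')(w) = 57 (Function('d')(w) = Add(-13, 70) = 57)
Mul(Add(Function('d')(-141), 26476), Add(-42713, -10490)) = Mul(Add(57, 26476), Add(-42713, -10490)) = Mul(26533, -53203) = -1411635199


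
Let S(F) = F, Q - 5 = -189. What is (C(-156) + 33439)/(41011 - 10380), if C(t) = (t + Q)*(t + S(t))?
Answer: 139519/30631 ≈ 4.5548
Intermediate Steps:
Q = -184 (Q = 5 - 189 = -184)
C(t) = 2*t*(-184 + t) (C(t) = (t - 184)*(t + t) = (-184 + t)*(2*t) = 2*t*(-184 + t))
(C(-156) + 33439)/(41011 - 10380) = (2*(-156)*(-184 - 156) + 33439)/(41011 - 10380) = (2*(-156)*(-340) + 33439)/30631 = (106080 + 33439)*(1/30631) = 139519*(1/30631) = 139519/30631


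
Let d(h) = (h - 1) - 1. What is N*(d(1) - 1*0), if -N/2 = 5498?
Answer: 10996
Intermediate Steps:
N = -10996 (N = -2*5498 = -10996)
d(h) = -2 + h (d(h) = (-1 + h) - 1 = -2 + h)
N*(d(1) - 1*0) = -10996*((-2 + 1) - 1*0) = -10996*(-1 + 0) = -10996*(-1) = 10996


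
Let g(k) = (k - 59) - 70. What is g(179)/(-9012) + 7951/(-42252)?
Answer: -6147251/31731252 ≈ -0.19373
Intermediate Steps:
g(k) = -129 + k (g(k) = (-59 + k) - 70 = -129 + k)
g(179)/(-9012) + 7951/(-42252) = (-129 + 179)/(-9012) + 7951/(-42252) = 50*(-1/9012) + 7951*(-1/42252) = -25/4506 - 7951/42252 = -6147251/31731252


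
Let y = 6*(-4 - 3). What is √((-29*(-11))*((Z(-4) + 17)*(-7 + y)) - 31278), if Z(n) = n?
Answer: I*√234481 ≈ 484.23*I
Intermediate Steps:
y = -42 (y = 6*(-7) = -42)
√((-29*(-11))*((Z(-4) + 17)*(-7 + y)) - 31278) = √((-29*(-11))*((-4 + 17)*(-7 - 42)) - 31278) = √(319*(13*(-49)) - 31278) = √(319*(-637) - 31278) = √(-203203 - 31278) = √(-234481) = I*√234481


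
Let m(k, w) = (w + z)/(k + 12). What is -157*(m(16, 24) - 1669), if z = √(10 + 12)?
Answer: 1833289/7 - 157*√22/28 ≈ 2.6187e+5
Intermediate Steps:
z = √22 ≈ 4.6904
m(k, w) = (w + √22)/(12 + k) (m(k, w) = (w + √22)/(k + 12) = (w + √22)/(12 + k))
-157*(m(16, 24) - 1669) = -157*((24 + √22)/(12 + 16) - 1669) = -157*((24 + √22)/28 - 1669) = -157*((6/7 + √22/28) - 1669) = -157*(-11677/7 + √22/28) = 1833289/7 - 157*√22/28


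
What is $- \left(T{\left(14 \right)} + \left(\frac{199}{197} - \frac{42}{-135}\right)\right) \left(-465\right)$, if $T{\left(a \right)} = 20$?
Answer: $\frac{5859403}{591} \approx 9914.4$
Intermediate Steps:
$- \left(T{\left(14 \right)} + \left(\frac{199}{197} - \frac{42}{-135}\right)\right) \left(-465\right) = - \left(20 + \left(\frac{199}{197} - \frac{42}{-135}\right)\right) \left(-465\right) = - \left(20 + \left(199 \cdot \frac{1}{197} - - \frac{14}{45}\right)\right) \left(-465\right) = - \left(20 + \left(\frac{199}{197} + \frac{14}{45}\right)\right) \left(-465\right) = - \left(20 + \frac{11713}{8865}\right) \left(-465\right) = - \frac{189013 \left(-465\right)}{8865} = \left(-1\right) \left(- \frac{5859403}{591}\right) = \frac{5859403}{591}$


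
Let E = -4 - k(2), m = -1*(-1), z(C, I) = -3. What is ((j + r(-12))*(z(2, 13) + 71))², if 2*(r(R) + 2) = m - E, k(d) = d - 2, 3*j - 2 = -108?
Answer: 50495236/9 ≈ 5.6106e+6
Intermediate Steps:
j = -106/3 (j = ⅔ + (⅓)*(-108) = ⅔ - 36 = -106/3 ≈ -35.333)
k(d) = -2 + d
m = 1
E = -4 (E = -4 - (-2 + 2) = -4 - 1*0 = -4 + 0 = -4)
r(R) = ½ (r(R) = -2 + (1 - 1*(-4))/2 = -2 + (1 + 4)/2 = -2 + (½)*5 = -2 + 5/2 = ½)
((j + r(-12))*(z(2, 13) + 71))² = ((-106/3 + ½)*(-3 + 71))² = (-209/6*68)² = (-7106/3)² = 50495236/9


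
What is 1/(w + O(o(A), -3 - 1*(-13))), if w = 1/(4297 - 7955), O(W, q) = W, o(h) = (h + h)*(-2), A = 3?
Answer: -3658/43897 ≈ -0.083331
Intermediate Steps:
o(h) = -4*h (o(h) = (2*h)*(-2) = -4*h)
w = -1/3658 (w = 1/(-3658) = -1/3658 ≈ -0.00027337)
1/(w + O(o(A), -3 - 1*(-13))) = 1/(-1/3658 - 4*3) = 1/(-1/3658 - 12) = 1/(-43897/3658) = -3658/43897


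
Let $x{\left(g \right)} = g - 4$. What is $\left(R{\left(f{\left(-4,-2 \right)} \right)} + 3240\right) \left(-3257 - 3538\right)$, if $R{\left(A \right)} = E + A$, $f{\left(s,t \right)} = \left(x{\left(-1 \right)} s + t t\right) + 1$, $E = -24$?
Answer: $-22022595$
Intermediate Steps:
$x{\left(g \right)} = -4 + g$ ($x{\left(g \right)} = g - 4 = -4 + g$)
$f{\left(s,t \right)} = 1 + t^{2} - 5 s$ ($f{\left(s,t \right)} = \left(\left(-4 - 1\right) s + t t\right) + 1 = \left(- 5 s + t^{2}\right) + 1 = \left(t^{2} - 5 s\right) + 1 = 1 + t^{2} - 5 s$)
$R{\left(A \right)} = -24 + A$
$\left(R{\left(f{\left(-4,-2 \right)} \right)} + 3240\right) \left(-3257 - 3538\right) = \left(\left(-24 + \left(1 + \left(-2\right)^{2} - -20\right)\right) + 3240\right) \left(-3257 - 3538\right) = \left(\left(-24 + \left(1 + 4 + 20\right)\right) + 3240\right) \left(-6795\right) = \left(\left(-24 + 25\right) + 3240\right) \left(-6795\right) = \left(1 + 3240\right) \left(-6795\right) = 3241 \left(-6795\right) = -22022595$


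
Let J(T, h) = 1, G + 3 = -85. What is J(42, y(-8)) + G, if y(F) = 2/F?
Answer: -87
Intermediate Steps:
G = -88 (G = -3 - 85 = -88)
J(42, y(-8)) + G = 1 - 88 = -87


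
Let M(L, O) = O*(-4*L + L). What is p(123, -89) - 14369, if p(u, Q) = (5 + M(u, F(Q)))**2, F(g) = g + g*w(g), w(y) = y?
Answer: 8352117325640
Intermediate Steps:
F(g) = g + g**2 (F(g) = g + g*g = g + g**2)
M(L, O) = -3*L*O (M(L, O) = O*(-3*L) = -3*L*O)
p(u, Q) = (5 - 3*Q*u*(1 + Q))**2 (p(u, Q) = (5 - 3*u*Q*(1 + Q))**2 = (5 - 3*Q*u*(1 + Q))**2)
p(123, -89) - 14369 = (-5 + 3*(-89)*123*(1 - 89))**2 - 14369 = (-5 + 3*(-89)*123*(-88))**2 - 14369 = (-5 + 2890008)**2 - 14369 = 2890003**2 - 14369 = 8352117340009 - 14369 = 8352117325640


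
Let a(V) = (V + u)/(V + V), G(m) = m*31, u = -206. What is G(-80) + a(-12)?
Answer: -29651/12 ≈ -2470.9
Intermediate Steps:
G(m) = 31*m
a(V) = (-206 + V)/(2*V) (a(V) = (V - 206)/(V + V) = (-206 + V)/((2*V)) = (-206 + V)*(1/(2*V)) = (-206 + V)/(2*V))
G(-80) + a(-12) = 31*(-80) + (½)*(-206 - 12)/(-12) = -2480 + (½)*(-1/12)*(-218) = -2480 + 109/12 = -29651/12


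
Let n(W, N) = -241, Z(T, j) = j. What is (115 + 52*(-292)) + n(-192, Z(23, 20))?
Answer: -15310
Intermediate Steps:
(115 + 52*(-292)) + n(-192, Z(23, 20)) = (115 + 52*(-292)) - 241 = (115 - 15184) - 241 = -15069 - 241 = -15310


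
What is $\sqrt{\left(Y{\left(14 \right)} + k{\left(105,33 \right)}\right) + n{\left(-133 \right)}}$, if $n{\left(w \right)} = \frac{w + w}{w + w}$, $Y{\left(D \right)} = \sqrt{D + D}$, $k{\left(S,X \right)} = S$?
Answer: $\sqrt{106 + 2 \sqrt{7}} \approx 10.549$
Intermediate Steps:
$Y{\left(D \right)} = \sqrt{2} \sqrt{D}$ ($Y{\left(D \right)} = \sqrt{2 D} = \sqrt{2} \sqrt{D}$)
$n{\left(w \right)} = 1$ ($n{\left(w \right)} = \frac{2 w}{2 w} = 2 w \frac{1}{2 w} = 1$)
$\sqrt{\left(Y{\left(14 \right)} + k{\left(105,33 \right)}\right) + n{\left(-133 \right)}} = \sqrt{\left(\sqrt{2} \sqrt{14} + 105\right) + 1} = \sqrt{\left(2 \sqrt{7} + 105\right) + 1} = \sqrt{\left(105 + 2 \sqrt{7}\right) + 1} = \sqrt{106 + 2 \sqrt{7}}$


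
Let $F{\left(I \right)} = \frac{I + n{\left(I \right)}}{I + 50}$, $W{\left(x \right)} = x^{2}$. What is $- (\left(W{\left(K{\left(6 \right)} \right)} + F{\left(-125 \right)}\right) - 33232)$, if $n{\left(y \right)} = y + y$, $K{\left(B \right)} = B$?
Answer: $33191$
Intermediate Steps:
$n{\left(y \right)} = 2 y$
$F{\left(I \right)} = \frac{3 I}{50 + I}$ ($F{\left(I \right)} = \frac{I + 2 I}{I + 50} = \frac{3 I}{50 + I}$)
$- (\left(W{\left(K{\left(6 \right)} \right)} + F{\left(-125 \right)}\right) - 33232) = - (\left(6^{2} + 3 \left(-125\right) \frac{1}{50 - 125}\right) - 33232) = - (\left(36 + 3 \left(-125\right) \frac{1}{-75}\right) - 33232) = - (\left(36 + 3 \left(-125\right) \left(- \frac{1}{75}\right)\right) - 33232) = - (\left(36 + 5\right) - 33232) = - (41 - 33232) = \left(-1\right) \left(-33191\right) = 33191$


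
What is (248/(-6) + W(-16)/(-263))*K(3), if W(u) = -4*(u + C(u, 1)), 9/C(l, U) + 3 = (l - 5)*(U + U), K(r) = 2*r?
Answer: -328064/1315 ≈ -249.48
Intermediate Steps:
C(l, U) = 9/(-3 + 2*U*(-5 + l)) (C(l, U) = 9/(-3 + (l - 5)*(U + U)) = 9/(-3 + (-5 + l)*(2*U)) = 9/(-3 + 2*U*(-5 + l)))
W(u) = -36/(-13 + 2*u) - 4*u (W(u) = -4*(u + 9/(-3 - 10*1 + 2*1*u)) = -4*(u + 9/(-3 - 10 + 2*u)) = -4*(u + 9/(-13 + 2*u)) = -36/(-13 + 2*u) - 4*u)
(248/(-6) + W(-16)/(-263))*K(3) = (248/(-6) + (4*(-9 - 2*(-16)² + 13*(-16))/(-13 + 2*(-16)))/(-263))*(2*3) = (248*(-⅙) + (4*(-9 - 2*256 - 208)/(-13 - 32))*(-1/263))*6 = (-124/3 + (4*(-9 - 512 - 208)/(-45))*(-1/263))*6 = (-124/3 + (4*(-1/45)*(-729))*(-1/263))*6 = (-124/3 + (324/5)*(-1/263))*6 = (-124/3 - 324/1315)*6 = -164032/3945*6 = -328064/1315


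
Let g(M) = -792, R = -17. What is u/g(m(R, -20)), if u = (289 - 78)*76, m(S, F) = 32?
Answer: -4009/198 ≈ -20.247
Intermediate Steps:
u = 16036 (u = 211*76 = 16036)
u/g(m(R, -20)) = 16036/(-792) = 16036*(-1/792) = -4009/198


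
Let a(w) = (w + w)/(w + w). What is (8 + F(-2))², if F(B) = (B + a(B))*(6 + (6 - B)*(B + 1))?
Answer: 100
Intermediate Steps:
a(w) = 1 (a(w) = (2*w)/((2*w)) = (2*w)*(1/(2*w)) = 1)
F(B) = (1 + B)*(6 + (1 + B)*(6 - B)) (F(B) = (B + 1)*(6 + (6 - B)*(B + 1)) = (1 + B)*(6 + (6 - B)*(1 + B)) = (1 + B)*(6 + (1 + B)*(6 - B)))
(8 + F(-2))² = (8 + (12 - 1*(-2)³ + 4*(-2)² + 17*(-2)))² = (8 + (12 - 1*(-8) + 4*4 - 34))² = (8 + (12 + 8 + 16 - 34))² = (8 + 2)² = 10² = 100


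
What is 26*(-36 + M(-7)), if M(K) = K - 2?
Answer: -1170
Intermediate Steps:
M(K) = -2 + K
26*(-36 + M(-7)) = 26*(-36 + (-2 - 7)) = 26*(-36 - 9) = 26*(-45) = -1170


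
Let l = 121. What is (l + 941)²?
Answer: 1127844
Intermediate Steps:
(l + 941)² = (121 + 941)² = 1062² = 1127844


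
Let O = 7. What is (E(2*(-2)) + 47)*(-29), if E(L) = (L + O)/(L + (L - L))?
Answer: -5365/4 ≈ -1341.3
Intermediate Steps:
E(L) = (7 + L)/L (E(L) = (L + 7)/(L + (L - L)) = (7 + L)/(L + 0) = (7 + L)/L)
(E(2*(-2)) + 47)*(-29) = ((7 + 2*(-2))/((2*(-2))) + 47)*(-29) = ((7 - 4)/(-4) + 47)*(-29) = (-1/4*3 + 47)*(-29) = (-3/4 + 47)*(-29) = (185/4)*(-29) = -5365/4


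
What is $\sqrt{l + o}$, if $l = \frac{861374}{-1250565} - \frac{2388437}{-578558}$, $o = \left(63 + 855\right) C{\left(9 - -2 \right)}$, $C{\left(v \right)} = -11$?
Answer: $\frac{i \sqrt{5284376619315587591773821690}}{723524385270} \approx 100.47 i$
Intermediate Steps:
$o = -10098$ ($o = \left(63 + 855\right) \left(-11\right) = 918 \left(-11\right) = -10098$)
$l = \frac{2488540898213}{723524385270}$ ($l = 861374 \left(- \frac{1}{1250565}\right) - - \frac{2388437}{578558} = - \frac{861374}{1250565} + \frac{2388437}{578558} = \frac{2488540898213}{723524385270} \approx 3.4395$)
$\sqrt{l + o} = \sqrt{\frac{2488540898213}{723524385270} - 10098} = \sqrt{- \frac{7303660701558247}{723524385270}} = \frac{i \sqrt{5284376619315587591773821690}}{723524385270}$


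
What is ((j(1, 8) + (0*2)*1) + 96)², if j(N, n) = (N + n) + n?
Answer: 12769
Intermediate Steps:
j(N, n) = N + 2*n
((j(1, 8) + (0*2)*1) + 96)² = (((1 + 2*8) + (0*2)*1) + 96)² = (((1 + 16) + 0*1) + 96)² = ((17 + 0) + 96)² = (17 + 96)² = 113² = 12769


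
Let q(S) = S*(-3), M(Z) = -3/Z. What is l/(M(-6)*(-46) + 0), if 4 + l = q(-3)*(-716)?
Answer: 6448/23 ≈ 280.35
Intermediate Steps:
q(S) = -3*S
l = -6448 (l = -4 - 3*(-3)*(-716) = -4 + 9*(-716) = -4 - 6444 = -6448)
l/(M(-6)*(-46) + 0) = -6448/(-3/(-6)*(-46) + 0) = -6448/(-3*(-1/6)*(-46) + 0) = -6448/((1/2)*(-46) + 0) = -6448/(-23 + 0) = -6448/(-23) = -6448*(-1/23) = 6448/23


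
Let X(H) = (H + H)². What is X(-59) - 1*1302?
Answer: 12622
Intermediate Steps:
X(H) = 4*H² (X(H) = (2*H)² = 4*H²)
X(-59) - 1*1302 = 4*(-59)² - 1*1302 = 4*3481 - 1302 = 13924 - 1302 = 12622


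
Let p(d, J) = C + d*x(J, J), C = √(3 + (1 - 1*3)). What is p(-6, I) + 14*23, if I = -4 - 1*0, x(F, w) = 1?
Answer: 317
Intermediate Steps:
C = 1 (C = √(3 + (1 - 3)) = √(3 - 2) = √1 = 1)
I = -4 (I = -4 + 0 = -4)
p(d, J) = 1 + d (p(d, J) = 1 + d*1 = 1 + d)
p(-6, I) + 14*23 = (1 - 6) + 14*23 = -5 + 322 = 317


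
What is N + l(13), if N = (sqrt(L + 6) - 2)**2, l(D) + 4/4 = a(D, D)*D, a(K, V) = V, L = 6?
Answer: 184 - 8*sqrt(3) ≈ 170.14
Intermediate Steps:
l(D) = -1 + D**2 (l(D) = -1 + D*D = -1 + D**2)
N = (-2 + 2*sqrt(3))**2 (N = (sqrt(6 + 6) - 2)**2 = (sqrt(12) - 2)**2 = (2*sqrt(3) - 2)**2 = (-2 + 2*sqrt(3))**2 ≈ 2.1436)
N + l(13) = (16 - 8*sqrt(3)) + (-1 + 13**2) = (16 - 8*sqrt(3)) + (-1 + 169) = (16 - 8*sqrt(3)) + 168 = 184 - 8*sqrt(3)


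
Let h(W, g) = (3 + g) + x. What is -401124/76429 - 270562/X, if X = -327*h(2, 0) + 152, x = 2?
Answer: 20083916206/113344207 ≈ 177.19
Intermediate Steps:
h(W, g) = 5 + g (h(W, g) = (3 + g) + 2 = 5 + g)
X = -1483 (X = -327*(5 + 0) + 152 = -327*5 + 152 = -1635 + 152 = -1483)
-401124/76429 - 270562/X = -401124/76429 - 270562/(-1483) = -401124*1/76429 - 270562*(-1/1483) = -401124/76429 + 270562/1483 = 20083916206/113344207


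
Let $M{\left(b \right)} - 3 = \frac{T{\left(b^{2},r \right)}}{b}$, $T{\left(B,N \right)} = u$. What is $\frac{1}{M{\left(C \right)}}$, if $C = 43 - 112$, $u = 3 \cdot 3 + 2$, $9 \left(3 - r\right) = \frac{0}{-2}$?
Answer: $\frac{69}{196} \approx 0.35204$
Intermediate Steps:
$r = 3$ ($r = 3 - \frac{0 \frac{1}{-2}}{9} = 3 - \frac{0 \left(- \frac{1}{2}\right)}{9} = 3 - 0 = 3 + 0 = 3$)
$u = 11$ ($u = 9 + 2 = 11$)
$C = -69$
$T{\left(B,N \right)} = 11$
$M{\left(b \right)} = 3 + \frac{11}{b}$
$\frac{1}{M{\left(C \right)}} = \frac{1}{3 + \frac{11}{-69}} = \frac{1}{3 + 11 \left(- \frac{1}{69}\right)} = \frac{1}{3 - \frac{11}{69}} = \frac{1}{\frac{196}{69}} = \frac{69}{196}$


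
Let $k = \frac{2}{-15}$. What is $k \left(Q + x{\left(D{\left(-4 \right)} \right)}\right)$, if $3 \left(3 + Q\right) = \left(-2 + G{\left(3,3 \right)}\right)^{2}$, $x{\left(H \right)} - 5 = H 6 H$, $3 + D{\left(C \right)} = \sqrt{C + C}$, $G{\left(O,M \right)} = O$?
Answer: $- \frac{10}{9} + \frac{48 i \sqrt{2}}{5} \approx -1.1111 + 13.576 i$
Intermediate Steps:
$D{\left(C \right)} = -3 + \sqrt{2} \sqrt{C}$ ($D{\left(C \right)} = -3 + \sqrt{C + C} = -3 + \sqrt{2 C} = -3 + \sqrt{2} \sqrt{C}$)
$x{\left(H \right)} = 5 + 6 H^{2}$ ($x{\left(H \right)} = 5 + H 6 H = 5 + 6 H H = 5 + 6 H^{2}$)
$k = - \frac{2}{15}$ ($k = 2 \left(- \frac{1}{15}\right) = - \frac{2}{15} \approx -0.13333$)
$Q = - \frac{8}{3}$ ($Q = -3 + \frac{\left(-2 + 3\right)^{2}}{3} = -3 + \frac{1^{2}}{3} = -3 + \frac{1}{3} \cdot 1 = -3 + \frac{1}{3} = - \frac{8}{3} \approx -2.6667$)
$k \left(Q + x{\left(D{\left(-4 \right)} \right)}\right) = - \frac{2 \left(- \frac{8}{3} + \left(5 + 6 \left(-3 + \sqrt{2} \sqrt{-4}\right)^{2}\right)\right)}{15} = - \frac{2 \left(- \frac{8}{3} + \left(5 + 6 \left(-3 + \sqrt{2} \cdot 2 i\right)^{2}\right)\right)}{15} = - \frac{2 \left(- \frac{8}{3} + \left(5 + 6 \left(-3 + 2 i \sqrt{2}\right)^{2}\right)\right)}{15} = - \frac{2 \left(\frac{7}{3} + 6 \left(-3 + 2 i \sqrt{2}\right)^{2}\right)}{15} = - \frac{14}{45} - \frac{4 \left(-3 + 2 i \sqrt{2}\right)^{2}}{5}$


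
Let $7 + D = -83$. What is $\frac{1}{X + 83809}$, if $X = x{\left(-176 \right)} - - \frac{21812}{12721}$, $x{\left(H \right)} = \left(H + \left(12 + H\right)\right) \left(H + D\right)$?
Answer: $\frac{12721}{2216643341} \approx 5.7389 \cdot 10^{-6}$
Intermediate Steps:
$D = -90$ ($D = -7 - 83 = -90$)
$x{\left(H \right)} = \left(-90 + H\right) \left(12 + 2 H\right)$ ($x{\left(H \right)} = \left(H + \left(12 + H\right)\right) \left(H - 90\right) = \left(12 + 2 H\right) \left(-90 + H\right) = \left(-90 + H\right) \left(12 + 2 H\right)$)
$X = \frac{1150509052}{12721}$ ($X = \left(-1080 - -29568 + 2 \left(-176\right)^{2}\right) - - \frac{21812}{12721} = \left(-1080 + 29568 + 2 \cdot 30976\right) - \left(-21812\right) \frac{1}{12721} = \left(-1080 + 29568 + 61952\right) - - \frac{21812}{12721} = 90440 + \frac{21812}{12721} = \frac{1150509052}{12721} \approx 90442.0$)
$\frac{1}{X + 83809} = \frac{1}{\frac{1150509052}{12721} + 83809} = \frac{1}{\frac{2216643341}{12721}} = \frac{12721}{2216643341}$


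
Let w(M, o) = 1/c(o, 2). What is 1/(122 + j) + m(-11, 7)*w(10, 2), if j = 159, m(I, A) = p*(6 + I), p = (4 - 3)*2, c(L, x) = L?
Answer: -1404/281 ≈ -4.9964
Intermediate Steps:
p = 2 (p = 1*2 = 2)
m(I, A) = 12 + 2*I (m(I, A) = 2*(6 + I) = 12 + 2*I)
w(M, o) = 1/o
1/(122 + j) + m(-11, 7)*w(10, 2) = 1/(122 + 159) + (12 + 2*(-11))/2 = 1/281 + (12 - 22)*(1/2) = 1/281 - 10*1/2 = 1/281 - 5 = -1404/281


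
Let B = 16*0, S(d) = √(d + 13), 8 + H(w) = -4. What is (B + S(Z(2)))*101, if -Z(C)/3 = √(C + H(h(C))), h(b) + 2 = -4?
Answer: 101*√(13 - 3*I*√10) ≈ 385.22 - 125.61*I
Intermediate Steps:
h(b) = -6 (h(b) = -2 - 4 = -6)
H(w) = -12 (H(w) = -8 - 4 = -12)
Z(C) = -3*√(-12 + C) (Z(C) = -3*√(C - 12) = -3*√(-12 + C))
S(d) = √(13 + d)
B = 0
(B + S(Z(2)))*101 = (0 + √(13 - 3*√(-12 + 2)))*101 = (0 + √(13 - 3*I*√10))*101 = √(13 - 3*I*√10)*101 = 101*√(13 - 3*I*√10)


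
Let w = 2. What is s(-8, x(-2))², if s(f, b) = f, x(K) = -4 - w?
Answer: 64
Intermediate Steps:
x(K) = -6 (x(K) = -4 - 1*2 = -4 - 2 = -6)
s(-8, x(-2))² = (-8)² = 64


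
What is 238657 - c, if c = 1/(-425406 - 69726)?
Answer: 118166717725/495132 ≈ 2.3866e+5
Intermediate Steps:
c = -1/495132 (c = 1/(-495132) = -1/495132 ≈ -2.0197e-6)
238657 - c = 238657 - 1*(-1/495132) = 238657 + 1/495132 = 118166717725/495132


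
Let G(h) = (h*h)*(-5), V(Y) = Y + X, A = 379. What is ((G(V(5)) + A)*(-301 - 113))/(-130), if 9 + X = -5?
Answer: -414/5 ≈ -82.800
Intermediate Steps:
X = -14 (X = -9 - 5 = -14)
V(Y) = -14 + Y (V(Y) = Y - 14 = -14 + Y)
G(h) = -5*h**2 (G(h) = h**2*(-5) = -5*h**2)
((G(V(5)) + A)*(-301 - 113))/(-130) = ((-5*(-14 + 5)**2 + 379)*(-301 - 113))/(-130) = ((-5*(-9)**2 + 379)*(-414))*(-1/130) = ((-5*81 + 379)*(-414))*(-1/130) = ((-405 + 379)*(-414))*(-1/130) = -26*(-414)*(-1/130) = 10764*(-1/130) = -414/5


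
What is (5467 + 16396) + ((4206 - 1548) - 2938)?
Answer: 21583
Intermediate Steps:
(5467 + 16396) + ((4206 - 1548) - 2938) = 21863 + (2658 - 2938) = 21863 - 280 = 21583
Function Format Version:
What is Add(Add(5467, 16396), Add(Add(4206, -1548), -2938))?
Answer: 21583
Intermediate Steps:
Add(Add(5467, 16396), Add(Add(4206, -1548), -2938)) = Add(21863, Add(2658, -2938)) = Add(21863, -280) = 21583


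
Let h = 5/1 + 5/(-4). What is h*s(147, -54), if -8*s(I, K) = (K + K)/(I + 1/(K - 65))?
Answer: 48195/139936 ≈ 0.34441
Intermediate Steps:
s(I, K) = -K/(4*(I + 1/(-65 + K))) (s(I, K) = -(K + K)/(8*(I + 1/(K - 65))) = -2*K/(8*(I + 1/(-65 + K))) = -K/(4*(I + 1/(-65 + K))))
h = 15/4 (h = 5*1 + 5*(-¼) = 5 - 5/4 = 15/4 ≈ 3.7500)
h*s(147, -54) = 15*((¼)*(-54)*(65 - 1*(-54))/(1 - 65*147 + 147*(-54)))/4 = 15*((¼)*(-54)*(65 + 54)/(1 - 9555 - 7938))/4 = 15*((¼)*(-54)*119/(-17492))/4 = 15*((¼)*(-54)*(-1/17492)*119)/4 = (15/4)*(3213/34984) = 48195/139936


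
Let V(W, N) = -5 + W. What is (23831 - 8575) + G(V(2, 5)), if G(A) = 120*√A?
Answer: 15256 + 120*I*√3 ≈ 15256.0 + 207.85*I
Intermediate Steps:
(23831 - 8575) + G(V(2, 5)) = (23831 - 8575) + 120*√(-5 + 2) = 15256 + 120*√(-3) = 15256 + 120*(I*√3) = 15256 + 120*I*√3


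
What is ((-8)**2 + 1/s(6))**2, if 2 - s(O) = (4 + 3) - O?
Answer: 4225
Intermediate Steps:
s(O) = -5 + O (s(O) = 2 - ((4 + 3) - O) = 2 - (7 - O) = 2 + (-7 + O) = -5 + O)
((-8)**2 + 1/s(6))**2 = ((-8)**2 + 1/(-5 + 6))**2 = (64 + 1/1)**2 = (64 + 1)**2 = 65**2 = 4225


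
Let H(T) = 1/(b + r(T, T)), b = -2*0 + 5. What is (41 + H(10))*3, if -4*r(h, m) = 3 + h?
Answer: 873/7 ≈ 124.71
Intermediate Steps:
b = 5 (b = 0 + 5 = 5)
r(h, m) = -¾ - h/4 (r(h, m) = -(3 + h)/4 = -¾ - h/4)
H(T) = 1/(17/4 - T/4) (H(T) = 1/(5 + (-¾ - T/4)) = 1/(17/4 - T/4))
(41 + H(10))*3 = (41 - 4/(-17 + 10))*3 = (41 - 4/(-7))*3 = (41 - 4*(-⅐))*3 = (41 + 4/7)*3 = (291/7)*3 = 873/7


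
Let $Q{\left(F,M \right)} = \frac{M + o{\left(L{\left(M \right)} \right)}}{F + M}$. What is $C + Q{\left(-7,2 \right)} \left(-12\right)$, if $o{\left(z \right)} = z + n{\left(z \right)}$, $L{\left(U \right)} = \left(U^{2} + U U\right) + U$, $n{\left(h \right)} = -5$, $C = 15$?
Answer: $\frac{159}{5} \approx 31.8$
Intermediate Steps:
$L{\left(U \right)} = U + 2 U^{2}$ ($L{\left(U \right)} = \left(U^{2} + U^{2}\right) + U = 2 U^{2} + U = U + 2 U^{2}$)
$o{\left(z \right)} = -5 + z$ ($o{\left(z \right)} = z - 5 = -5 + z$)
$Q{\left(F,M \right)} = \frac{-5 + M + M \left(1 + 2 M\right)}{F + M}$ ($Q{\left(F,M \right)} = \frac{M + \left(-5 + M \left(1 + 2 M\right)\right)}{F + M} = \frac{-5 + M + M \left(1 + 2 M\right)}{F + M}$)
$C + Q{\left(-7,2 \right)} \left(-12\right) = 15 + \frac{-5 + 2 + 2 \left(1 + 2 \cdot 2\right)}{-7 + 2} \left(-12\right) = 15 + \frac{-5 + 2 + 2 \left(1 + 4\right)}{-5} \left(-12\right) = 15 + - \frac{-5 + 2 + 2 \cdot 5}{5} \left(-12\right) = 15 + - \frac{-5 + 2 + 10}{5} \left(-12\right) = 15 + \left(- \frac{1}{5}\right) 7 \left(-12\right) = 15 - - \frac{84}{5} = 15 + \frac{84}{5} = \frac{159}{5}$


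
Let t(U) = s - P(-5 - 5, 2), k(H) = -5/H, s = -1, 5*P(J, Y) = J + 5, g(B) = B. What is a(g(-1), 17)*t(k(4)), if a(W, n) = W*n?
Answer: 0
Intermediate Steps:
P(J, Y) = 1 + J/5 (P(J, Y) = (J + 5)/5 = (5 + J)/5 = 1 + J/5)
t(U) = 0 (t(U) = -1 - (1 + (-5 - 5)/5) = -1 - (1 + (⅕)*(-10)) = -1 - (1 - 2) = -1 - 1*(-1) = -1 + 1 = 0)
a(g(-1), 17)*t(k(4)) = -1*17*0 = -17*0 = 0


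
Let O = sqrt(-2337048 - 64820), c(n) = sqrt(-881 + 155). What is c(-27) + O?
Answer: I*(2*sqrt(600467) + 11*sqrt(6)) ≈ 1576.7*I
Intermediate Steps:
c(n) = 11*I*sqrt(6) (c(n) = sqrt(-726) = 11*I*sqrt(6))
O = 2*I*sqrt(600467) (O = sqrt(-2401868) = 2*I*sqrt(600467) ≈ 1549.8*I)
c(-27) + O = 11*I*sqrt(6) + 2*I*sqrt(600467) = 2*I*sqrt(600467) + 11*I*sqrt(6)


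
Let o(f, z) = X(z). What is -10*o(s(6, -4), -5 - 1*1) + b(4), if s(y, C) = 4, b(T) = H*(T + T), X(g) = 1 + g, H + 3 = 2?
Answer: 42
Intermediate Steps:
H = -1 (H = -3 + 2 = -1)
b(T) = -2*T (b(T) = -(T + T) = -2*T)
o(f, z) = 1 + z
-10*o(s(6, -4), -5 - 1*1) + b(4) = -10*(1 + (-5 - 1*1)) - 2*4 = -10*(1 + (-5 - 1)) - 8 = -10*(1 - 6) - 8 = -10*(-5) - 8 = 50 - 8 = 42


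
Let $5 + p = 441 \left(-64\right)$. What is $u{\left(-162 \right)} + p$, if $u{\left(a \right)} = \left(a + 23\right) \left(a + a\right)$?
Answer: $16807$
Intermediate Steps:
$p = -28229$ ($p = -5 + 441 \left(-64\right) = -5 - 28224 = -28229$)
$u{\left(a \right)} = 2 a \left(23 + a\right)$ ($u{\left(a \right)} = \left(23 + a\right) 2 a = 2 a \left(23 + a\right)$)
$u{\left(-162 \right)} + p = 2 \left(-162\right) \left(23 - 162\right) - 28229 = 2 \left(-162\right) \left(-139\right) - 28229 = 45036 - 28229 = 16807$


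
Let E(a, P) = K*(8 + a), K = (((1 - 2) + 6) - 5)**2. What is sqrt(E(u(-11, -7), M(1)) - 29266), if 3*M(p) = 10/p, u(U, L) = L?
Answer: I*sqrt(29266) ≈ 171.07*I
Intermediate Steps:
K = 0 (K = ((-1 + 6) - 5)**2 = (5 - 5)**2 = 0**2 = 0)
M(p) = 10/(3*p) (M(p) = (10/p)/3 = 10/(3*p))
E(a, P) = 0 (E(a, P) = 0*(8 + a) = 0)
sqrt(E(u(-11, -7), M(1)) - 29266) = sqrt(0 - 29266) = sqrt(-29266) = I*sqrt(29266)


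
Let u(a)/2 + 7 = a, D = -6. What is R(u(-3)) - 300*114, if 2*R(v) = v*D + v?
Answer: -34150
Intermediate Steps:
u(a) = -14 + 2*a
R(v) = -5*v/2 (R(v) = (v*(-6) + v)/2 = (-6*v + v)/2 = (-5*v)/2 = -5*v/2)
R(u(-3)) - 300*114 = -5*(-14 + 2*(-3))/2 - 300*114 = -5*(-14 - 6)/2 - 34200 = -5/2*(-20) - 34200 = 50 - 34200 = -34150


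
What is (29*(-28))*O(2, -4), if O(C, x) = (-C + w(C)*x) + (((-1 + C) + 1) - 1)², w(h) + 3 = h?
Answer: -2436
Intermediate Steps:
w(h) = -3 + h
O(C, x) = (-1 + C)² - C + x*(-3 + C) (O(C, x) = (-C + (-3 + C)*x) + (((-1 + C) + 1) - 1)² = (-C + x*(-3 + C)) + (C - 1)² = (-C + x*(-3 + C)) + (-1 + C)² = (-1 + C)² - C + x*(-3 + C))
(29*(-28))*O(2, -4) = (29*(-28))*((-1 + 2)² - 1*2 - 4*(-3 + 2)) = -812*(1² - 2 - 4*(-1)) = -812*(1 - 2 + 4) = -812*3 = -2436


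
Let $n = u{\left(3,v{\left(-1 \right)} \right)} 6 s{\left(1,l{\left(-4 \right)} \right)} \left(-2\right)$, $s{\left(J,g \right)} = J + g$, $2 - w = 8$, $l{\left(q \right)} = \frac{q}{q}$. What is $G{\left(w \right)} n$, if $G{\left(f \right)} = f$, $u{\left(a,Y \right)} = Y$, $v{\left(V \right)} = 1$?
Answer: $144$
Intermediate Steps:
$l{\left(q \right)} = 1$
$w = -6$ ($w = 2 - 8 = -6$)
$n = -24$ ($n = 1 \cdot 6 \left(1 + 1\right) \left(-2\right) = 6 \cdot 2 \left(-2\right) = 6 \left(-4\right) = -24$)
$G{\left(w \right)} n = \left(-6\right) \left(-24\right) = 144$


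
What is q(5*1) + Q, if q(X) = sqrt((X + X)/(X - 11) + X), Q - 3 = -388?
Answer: -385 + sqrt(30)/3 ≈ -383.17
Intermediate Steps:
Q = -385 (Q = 3 - 388 = -385)
q(X) = sqrt(X + 2*X/(-11 + X)) (q(X) = sqrt((2*X)/(-11 + X) + X) = sqrt(2*X/(-11 + X) + X) = sqrt(X + 2*X/(-11 + X)))
q(5*1) + Q = sqrt((5*1)*(-9 + 5*1)/(-11 + 5*1)) - 385 = sqrt(5*(-9 + 5)/(-11 + 5)) - 385 = sqrt(5*(-4)/(-6)) - 385 = sqrt(5*(-1/6)*(-4)) - 385 = sqrt(10/3) - 385 = sqrt(30)/3 - 385 = -385 + sqrt(30)/3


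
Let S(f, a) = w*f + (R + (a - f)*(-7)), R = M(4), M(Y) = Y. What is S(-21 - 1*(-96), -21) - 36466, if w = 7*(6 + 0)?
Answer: -32640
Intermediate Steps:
w = 42 (w = 7*6 = 42)
R = 4
S(f, a) = 4 - 7*a + 49*f (S(f, a) = 42*f + (4 + (a - f)*(-7)) = 42*f + (4 + (-7*a + 7*f)) = 42*f + (4 - 7*a + 7*f) = 4 - 7*a + 49*f)
S(-21 - 1*(-96), -21) - 36466 = (4 - 7*(-21) + 49*(-21 - 1*(-96))) - 36466 = (4 + 147 + 49*(-21 + 96)) - 36466 = (4 + 147 + 49*75) - 36466 = (4 + 147 + 3675) - 36466 = 3826 - 36466 = -32640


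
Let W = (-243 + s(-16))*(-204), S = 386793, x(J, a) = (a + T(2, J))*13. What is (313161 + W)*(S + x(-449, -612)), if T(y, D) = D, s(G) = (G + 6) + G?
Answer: 137277801000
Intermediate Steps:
s(G) = 6 + 2*G (s(G) = (6 + G) + G = 6 + 2*G)
x(J, a) = 13*J + 13*a (x(J, a) = (a + J)*13 = (J + a)*13 = 13*J + 13*a)
W = 54876 (W = (-243 + (6 + 2*(-16)))*(-204) = (-243 + (6 - 32))*(-204) = (-243 - 26)*(-204) = -269*(-204) = 54876)
(313161 + W)*(S + x(-449, -612)) = (313161 + 54876)*(386793 + (13*(-449) + 13*(-612))) = 368037*(386793 + (-5837 - 7956)) = 368037*(386793 - 13793) = 368037*373000 = 137277801000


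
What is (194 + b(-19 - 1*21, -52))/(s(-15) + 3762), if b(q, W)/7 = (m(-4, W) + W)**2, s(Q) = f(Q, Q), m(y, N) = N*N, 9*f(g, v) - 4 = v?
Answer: 443087298/33847 ≈ 13091.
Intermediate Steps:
f(g, v) = 4/9 + v/9
m(y, N) = N**2
s(Q) = 4/9 + Q/9
b(q, W) = 7*(W + W**2)**2 (b(q, W) = 7*(W**2 + W)**2 = 7*(W + W**2)**2)
(194 + b(-19 - 1*21, -52))/(s(-15) + 3762) = (194 + 7*(-52)**2*(1 - 52)**2)/((4/9 + (1/9)*(-15)) + 3762) = (194 + 7*2704*(-51)**2)/((4/9 - 5/3) + 3762) = (194 + 7*2704*2601)/(-11/9 + 3762) = (194 + 49231728)/(33847/9) = 49231922*(9/33847) = 443087298/33847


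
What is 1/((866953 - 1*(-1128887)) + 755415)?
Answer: 1/2751255 ≈ 3.6347e-7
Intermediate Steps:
1/((866953 - 1*(-1128887)) + 755415) = 1/((866953 + 1128887) + 755415) = 1/(1995840 + 755415) = 1/2751255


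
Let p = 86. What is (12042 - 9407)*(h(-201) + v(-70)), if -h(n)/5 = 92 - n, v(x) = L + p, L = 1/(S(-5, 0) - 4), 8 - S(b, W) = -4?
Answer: -29066685/8 ≈ -3.6333e+6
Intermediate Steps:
S(b, W) = 12 (S(b, W) = 8 - 1*(-4) = 8 + 4 = 12)
L = 1/8 (L = 1/(12 - 4) = 1/8 ≈ 0.12500)
v(x) = 689/8 (v(x) = 1/8 + 86 = 689/8)
h(n) = -460 + 5*n (h(n) = -5*(92 - n) = -460 + 5*n)
(12042 - 9407)*(h(-201) + v(-70)) = (12042 - 9407)*((-460 + 5*(-201)) + 689/8) = 2635*((-460 - 1005) + 689/8) = 2635*(-1465 + 689/8) = 2635*(-11031/8) = -29066685/8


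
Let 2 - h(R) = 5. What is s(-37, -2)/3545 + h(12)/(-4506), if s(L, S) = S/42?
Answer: 72943/111816390 ≈ 0.00065235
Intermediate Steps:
h(R) = -3 (h(R) = 2 - 1*5 = 2 - 5 = -3)
s(L, S) = S/42 (s(L, S) = S*(1/42) = S/42)
s(-37, -2)/3545 + h(12)/(-4506) = ((1/42)*(-2))/3545 - 3/(-4506) = -1/21*1/3545 - 3*(-1/4506) = -1/74445 + 1/1502 = 72943/111816390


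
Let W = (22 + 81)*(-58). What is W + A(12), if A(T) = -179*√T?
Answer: -5974 - 358*√3 ≈ -6594.1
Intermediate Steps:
W = -5974 (W = 103*(-58) = -5974)
W + A(12) = -5974 - 358*√3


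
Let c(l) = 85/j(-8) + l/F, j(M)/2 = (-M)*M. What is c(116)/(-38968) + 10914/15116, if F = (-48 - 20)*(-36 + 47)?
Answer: 2545049858821/3524817083392 ≈ 0.72204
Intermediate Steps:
F = -748 (F = -68*11 = -748)
j(M) = -2*M**2 (j(M) = 2*((-M)*M) = 2*(-M**2) = -2*M**2)
c(l) = -85/128 - l/748 (c(l) = 85/((-2*(-8)**2)) + l/(-748) = 85/((-2*64)) + l*(-1/748) = 85/(-128) - l/748 = 85*(-1/128) - l/748 = -85/128 - l/748)
c(116)/(-38968) + 10914/15116 = (-85/128 - 1/748*116)/(-38968) + 10914/15116 = (-85/128 - 29/187)*(-1/38968) + 10914*(1/15116) = -19607/23936*(-1/38968) + 5457/7558 = 19607/932738048 + 5457/7558 = 2545049858821/3524817083392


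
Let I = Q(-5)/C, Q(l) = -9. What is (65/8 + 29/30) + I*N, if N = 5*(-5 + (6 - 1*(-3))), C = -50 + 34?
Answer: 2441/120 ≈ 20.342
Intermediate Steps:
C = -16
N = 20 (N = 5*(-5 + (6 + 3)) = 5*(-5 + 9) = 5*4 = 20)
I = 9/16 (I = -9/(-16) = -9*(-1/16) = 9/16 ≈ 0.56250)
(65/8 + 29/30) + I*N = (65/8 + 29/30) + (9/16)*20 = (65*(1/8) + 29*(1/30)) + 45/4 = (65/8 + 29/30) + 45/4 = 1091/120 + 45/4 = 2441/120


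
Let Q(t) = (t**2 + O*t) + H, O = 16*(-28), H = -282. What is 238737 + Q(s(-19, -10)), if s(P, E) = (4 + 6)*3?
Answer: 225915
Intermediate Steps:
O = -448
s(P, E) = 30 (s(P, E) = 10*3 = 30)
Q(t) = -282 + t**2 - 448*t (Q(t) = (t**2 - 448*t) - 282 = -282 + t**2 - 448*t)
238737 + Q(s(-19, -10)) = 238737 + (-282 + 30**2 - 448*30) = 238737 + (-282 + 900 - 13440) = 238737 - 12822 = 225915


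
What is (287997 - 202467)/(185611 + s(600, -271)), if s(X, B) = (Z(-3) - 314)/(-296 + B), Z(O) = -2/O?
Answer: 145486530/315725251 ≈ 0.46080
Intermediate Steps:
s(X, B) = -940/(3*(-296 + B)) (s(X, B) = (-2/(-3) - 314)/(-296 + B) = (-2*(-⅓) - 314)/(-296 + B) = (⅔ - 314)/(-296 + B) = -940/(3*(-296 + B)))
(287997 - 202467)/(185611 + s(600, -271)) = (287997 - 202467)/(185611 - 940/(-888 + 3*(-271))) = 85530/(185611 - 940/(-888 - 813)) = 85530/(185611 - 940/(-1701)) = 85530/(185611 - 940*(-1/1701)) = 85530/(185611 + 940/1701) = 85530/(315725251/1701) = 85530*(1701/315725251) = 145486530/315725251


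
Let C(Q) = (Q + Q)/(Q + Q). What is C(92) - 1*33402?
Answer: -33401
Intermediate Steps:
C(Q) = 1 (C(Q) = (2*Q)/((2*Q)) = (2*Q)*(1/(2*Q)) = 1)
C(92) - 1*33402 = 1 - 1*33402 = 1 - 33402 = -33401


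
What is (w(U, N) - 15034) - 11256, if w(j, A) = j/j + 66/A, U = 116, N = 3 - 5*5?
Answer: -26292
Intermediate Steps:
N = -22 (N = 3 - 25 = -22)
w(j, A) = 1 + 66/A
(w(U, N) - 15034) - 11256 = ((66 - 22)/(-22) - 15034) - 11256 = (-1/22*44 - 15034) - 11256 = (-2 - 15034) - 11256 = -15036 - 11256 = -26292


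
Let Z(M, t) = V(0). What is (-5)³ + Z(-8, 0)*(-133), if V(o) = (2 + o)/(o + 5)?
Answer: -891/5 ≈ -178.20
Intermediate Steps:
V(o) = (2 + o)/(5 + o)
Z(M, t) = ⅖ (Z(M, t) = (2 + 0)/(5 + 0) = 2/5 = (⅕)*2 = ⅖)
(-5)³ + Z(-8, 0)*(-133) = (-5)³ + (⅖)*(-133) = -125 - 266/5 = -891/5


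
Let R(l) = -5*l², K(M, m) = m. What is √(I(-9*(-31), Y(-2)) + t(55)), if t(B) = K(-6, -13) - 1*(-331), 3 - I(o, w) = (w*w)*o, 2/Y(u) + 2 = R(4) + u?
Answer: √62885/14 ≈ 17.912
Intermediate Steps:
Y(u) = 2/(-82 + u) (Y(u) = 2/(-2 + (-5*4² + u)) = 2/(-2 + (-5*16 + u)) = 2/(-2 + (-80 + u)) = 2/(-82 + u))
I(o, w) = 3 - o*w² (I(o, w) = 3 - w*w*o = 3 - w²*o = 3 - o*w²)
t(B) = 318 (t(B) = -13 - 1*(-331) = -13 + 331 = 318)
√(I(-9*(-31), Y(-2)) + t(55)) = √((3 - (-9*(-31))*(2/(-82 - 2))²) + 318) = √((3 - 1*279*(2/(-84))²) + 318) = √((3 - 1*279*(2*(-1/84))²) + 318) = √((3 - 1*279*(-1/42)²) + 318) = √((3 - 1*279*1/1764) + 318) = √((3 - 31/196) + 318) = √(557/196 + 318) = √(62885/196) = √62885/14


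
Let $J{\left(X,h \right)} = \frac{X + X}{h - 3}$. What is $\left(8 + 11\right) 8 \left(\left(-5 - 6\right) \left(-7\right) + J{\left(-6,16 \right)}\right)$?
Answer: $\frac{150328}{13} \approx 11564.0$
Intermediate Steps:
$J{\left(X,h \right)} = \frac{2 X}{-3 + h}$
$\left(8 + 11\right) 8 \left(\left(-5 - 6\right) \left(-7\right) + J{\left(-6,16 \right)}\right) = \left(8 + 11\right) 8 \left(\left(-5 - 6\right) \left(-7\right) + 2 \left(-6\right) \frac{1}{-3 + 16}\right) = 19 \cdot 8 \left(\left(-11\right) \left(-7\right) + 2 \left(-6\right) \frac{1}{13}\right) = 152 \left(77 + 2 \left(-6\right) \frac{1}{13}\right) = 152 \left(77 - \frac{12}{13}\right) = 152 \cdot \frac{989}{13} = \frac{150328}{13}$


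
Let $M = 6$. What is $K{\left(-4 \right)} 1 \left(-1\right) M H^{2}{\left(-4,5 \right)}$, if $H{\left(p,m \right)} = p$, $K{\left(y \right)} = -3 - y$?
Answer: $-96$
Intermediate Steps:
$K{\left(-4 \right)} 1 \left(-1\right) M H^{2}{\left(-4,5 \right)} = \left(-3 - -4\right) 1 \left(-1\right) 6 \left(-4\right)^{2} = \left(-3 + 4\right) 1 \left(-1\right) 6 \cdot 16 = 1 \cdot 1 \left(-1\right) 6 \cdot 16 = 1 \left(-1\right) 6 \cdot 16 = \left(-1\right) 6 \cdot 16 = \left(-6\right) 16 = -96$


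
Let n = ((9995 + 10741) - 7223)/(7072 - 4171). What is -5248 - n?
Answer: -15237961/2901 ≈ -5252.7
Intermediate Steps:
n = 13513/2901 (n = (20736 - 7223)/2901 = 13513*(1/2901) = 13513/2901 ≈ 4.6581)
-5248 - n = -5248 - 1*13513/2901 = -5248 - 13513/2901 = -15237961/2901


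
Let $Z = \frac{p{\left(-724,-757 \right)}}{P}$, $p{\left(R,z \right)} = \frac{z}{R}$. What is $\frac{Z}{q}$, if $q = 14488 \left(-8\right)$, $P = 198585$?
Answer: $- \frac{757}{16664160188160} \approx -4.5427 \cdot 10^{-11}$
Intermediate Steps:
$q = -115904$
$Z = \frac{757}{143775540}$ ($Z = \frac{\left(-757\right) \frac{1}{-724}}{198585} = \left(-757\right) \left(- \frac{1}{724}\right) \frac{1}{198585} = \frac{757}{724} \cdot \frac{1}{198585} = \frac{757}{143775540} \approx 5.2652 \cdot 10^{-6}$)
$\frac{Z}{q} = \frac{757}{143775540 \left(-115904\right)} = \frac{757}{143775540} \left(- \frac{1}{115904}\right) = - \frac{757}{16664160188160}$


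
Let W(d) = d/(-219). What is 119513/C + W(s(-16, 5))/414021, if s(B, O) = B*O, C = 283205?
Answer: 10836337954687/25678366989795 ≈ 0.42200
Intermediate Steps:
W(d) = -d/219 (W(d) = d*(-1/219) = -d/219)
119513/C + W(s(-16, 5))/414021 = 119513/283205 - (-16)*5/219/414021 = 119513*(1/283205) - 1/219*(-80)*(1/414021) = 119513/283205 + (80/219)*(1/414021) = 119513/283205 + 80/90670599 = 10836337954687/25678366989795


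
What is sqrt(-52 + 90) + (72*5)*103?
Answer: 37080 + sqrt(38) ≈ 37086.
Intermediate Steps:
sqrt(-52 + 90) + (72*5)*103 = sqrt(38) + 360*103 = sqrt(38) + 37080 = 37080 + sqrt(38)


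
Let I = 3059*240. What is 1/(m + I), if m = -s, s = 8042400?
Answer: -1/7308240 ≈ -1.3683e-7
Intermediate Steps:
m = -8042400 (m = -1*8042400 = -8042400)
I = 734160
1/(m + I) = 1/(-8042400 + 734160) = 1/(-7308240) = -1/7308240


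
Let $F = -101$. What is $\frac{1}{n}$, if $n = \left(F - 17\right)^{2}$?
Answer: $\frac{1}{13924} \approx 7.1818 \cdot 10^{-5}$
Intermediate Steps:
$n = 13924$ ($n = \left(-101 - 17\right)^{2} = \left(-118\right)^{2} = 13924$)
$\frac{1}{n} = \frac{1}{13924}$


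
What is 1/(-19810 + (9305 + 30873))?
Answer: 1/20368 ≈ 4.9097e-5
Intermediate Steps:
1/(-19810 + (9305 + 30873)) = 1/(-19810 + 40178) = 1/20368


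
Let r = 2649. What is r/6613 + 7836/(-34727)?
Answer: 40172355/229649651 ≈ 0.17493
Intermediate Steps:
r/6613 + 7836/(-34727) = 2649/6613 + 7836/(-34727) = 2649*(1/6613) + 7836*(-1/34727) = 2649/6613 - 7836/34727 = 40172355/229649651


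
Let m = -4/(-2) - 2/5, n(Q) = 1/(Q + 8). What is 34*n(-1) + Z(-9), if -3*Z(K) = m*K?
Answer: 338/35 ≈ 9.6571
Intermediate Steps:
n(Q) = 1/(8 + Q)
m = 8/5 (m = -4*(-1/2) - 2*1/5 = 2 - 2/5 = 8/5 ≈ 1.6000)
Z(K) = -8*K/15
34*n(-1) + Z(-9) = 34/(8 - 1) - 8/15*(-9) = 34/7 + 24/5 = 338/35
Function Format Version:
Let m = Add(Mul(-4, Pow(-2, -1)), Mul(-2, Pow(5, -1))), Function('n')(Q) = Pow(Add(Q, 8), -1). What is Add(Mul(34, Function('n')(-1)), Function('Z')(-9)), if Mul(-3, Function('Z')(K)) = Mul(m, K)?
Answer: Rational(338, 35) ≈ 9.6571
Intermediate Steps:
Function('n')(Q) = Pow(Add(8, Q), -1)
m = Rational(8, 5) (m = Add(Mul(-4, Rational(-1, 2)), Mul(-2, Rational(1, 5))) = Add(2, Rational(-2, 5)) = Rational(8, 5) ≈ 1.6000)
Function('Z')(K) = Mul(Rational(-8, 15), K) (Function('Z')(K) = Mul(Rational(-1, 3), Mul(Rational(8, 5), K)) = Mul(Rational(-8, 15), K))
Add(Mul(34, Function('n')(-1)), Function('Z')(-9)) = Add(Mul(34, Pow(Add(8, -1), -1)), Mul(Rational(-8, 15), -9)) = Add(Mul(34, Pow(7, -1)), Rational(24, 5)) = Add(Mul(34, Rational(1, 7)), Rational(24, 5)) = Add(Rational(34, 7), Rational(24, 5)) = Rational(338, 35)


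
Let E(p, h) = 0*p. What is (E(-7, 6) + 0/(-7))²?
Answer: 0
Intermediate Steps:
E(p, h) = 0
(E(-7, 6) + 0/(-7))² = (0 + 0/(-7))² = (0 + 0*(-⅐))² = (0 + 0)² = 0² = 0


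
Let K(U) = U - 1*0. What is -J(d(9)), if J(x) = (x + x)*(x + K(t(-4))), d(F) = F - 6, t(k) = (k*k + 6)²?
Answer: -2922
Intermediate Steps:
t(k) = (6 + k²)² (t(k) = (k² + 6)² = (6 + k²)²)
K(U) = U (K(U) = U + 0 = U)
d(F) = -6 + F
J(x) = 2*x*(484 + x) (J(x) = (x + x)*(x + (6 + (-4)²)²) = (2*x)*(x + (6 + 16)²) = (2*x)*(x + 22²) = (2*x)*(x + 484) = (2*x)*(484 + x) = 2*x*(484 + x))
-J(d(9)) = -2*(-6 + 9)*(484 + (-6 + 9)) = -2*3*(484 + 3) = -2*3*487 = -1*2922 = -2922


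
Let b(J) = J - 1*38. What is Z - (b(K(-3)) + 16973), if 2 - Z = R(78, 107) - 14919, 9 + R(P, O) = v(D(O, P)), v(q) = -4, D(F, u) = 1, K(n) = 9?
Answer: -2010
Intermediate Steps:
b(J) = -38 + J (b(J) = J - 38 = -38 + J)
R(P, O) = -13 (R(P, O) = -9 - 4 = -13)
Z = 14934 (Z = 2 - (-13 - 14919) = 2 - 1*(-14932) = 2 + 14932 = 14934)
Z - (b(K(-3)) + 16973) = 14934 - ((-38 + 9) + 16973) = 14934 - (-29 + 16973) = 14934 - 1*16944 = 14934 - 16944 = -2010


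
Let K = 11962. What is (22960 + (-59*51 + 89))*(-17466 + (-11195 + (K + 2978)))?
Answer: -274968840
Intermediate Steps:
(22960 + (-59*51 + 89))*(-17466 + (-11195 + (K + 2978))) = (22960 + (-59*51 + 89))*(-17466 + (-11195 + (11962 + 2978))) = (22960 + (-3009 + 89))*(-17466 + (-11195 + 14940)) = (22960 - 2920)*(-17466 + 3745) = 20040*(-13721) = -274968840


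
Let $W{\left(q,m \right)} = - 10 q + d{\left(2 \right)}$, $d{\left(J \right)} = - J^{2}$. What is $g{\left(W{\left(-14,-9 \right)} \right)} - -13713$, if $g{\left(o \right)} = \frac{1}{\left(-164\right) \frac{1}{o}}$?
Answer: $\frac{562199}{41} \approx 13712.0$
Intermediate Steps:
$W{\left(q,m \right)} = -4 - 10 q$ ($W{\left(q,m \right)} = - 10 q - 2^{2} = - 10 q - 4 = -4 - 10 q$)
$g{\left(o \right)} = - \frac{o}{164}$
$g{\left(W{\left(-14,-9 \right)} \right)} - -13713 = - \frac{-4 - -140}{164} - -13713 = - \frac{-4 + 140}{164} + 13713 = \left(- \frac{1}{164}\right) 136 + 13713 = - \frac{34}{41} + 13713 = \frac{562199}{41}$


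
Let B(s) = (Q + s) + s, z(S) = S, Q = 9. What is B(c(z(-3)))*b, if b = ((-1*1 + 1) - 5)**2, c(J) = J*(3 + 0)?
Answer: -225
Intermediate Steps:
c(J) = 3*J (c(J) = J*3 = 3*J)
b = 25 (b = ((-1 + 1) - 5)**2 = (0 - 5)**2 = (-5)**2 = 25)
B(s) = 9 + 2*s (B(s) = (9 + s) + s = 9 + 2*s)
B(c(z(-3)))*b = (9 + 2*(3*(-3)))*25 = (9 + 2*(-9))*25 = (9 - 18)*25 = -9*25 = -225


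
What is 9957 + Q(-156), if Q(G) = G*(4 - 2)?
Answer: 9645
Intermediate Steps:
Q(G) = 2*G (Q(G) = G*2 = 2*G)
9957 + Q(-156) = 9957 + 2*(-156) = 9957 - 312 = 9645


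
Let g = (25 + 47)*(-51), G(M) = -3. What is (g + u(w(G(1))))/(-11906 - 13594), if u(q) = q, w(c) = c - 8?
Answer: 3683/25500 ≈ 0.14443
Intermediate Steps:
w(c) = -8 + c
g = -3672 (g = 72*(-51) = -3672)
(g + u(w(G(1))))/(-11906 - 13594) = (-3672 + (-8 - 3))/(-11906 - 13594) = (-3672 - 11)/(-25500) = -3683*(-1/25500) = 3683/25500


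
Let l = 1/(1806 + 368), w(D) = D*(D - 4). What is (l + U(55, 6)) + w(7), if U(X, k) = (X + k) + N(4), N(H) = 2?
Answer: 182617/2174 ≈ 84.000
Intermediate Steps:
U(X, k) = 2 + X + k (U(X, k) = (X + k) + 2 = 2 + X + k)
w(D) = D*(-4 + D)
l = 1/2174 ≈ 0.00045998
(l + U(55, 6)) + w(7) = (1/2174 + (2 + 55 + 6)) + 7*(-4 + 7) = (1/2174 + 63) + 7*3 = 136963/2174 + 21 = 182617/2174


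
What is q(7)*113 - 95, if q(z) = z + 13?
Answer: 2165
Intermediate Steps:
q(z) = 13 + z
q(7)*113 - 95 = (13 + 7)*113 - 95 = 20*113 - 95 = 2260 - 95 = 2165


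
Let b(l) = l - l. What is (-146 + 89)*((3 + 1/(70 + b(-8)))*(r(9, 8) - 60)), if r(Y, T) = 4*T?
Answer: 24054/5 ≈ 4810.8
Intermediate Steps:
b(l) = 0
(-146 + 89)*((3 + 1/(70 + b(-8)))*(r(9, 8) - 60)) = (-146 + 89)*((3 + 1/(70 + 0))*(4*8 - 60)) = -57*(3 + 1/70)*(32 - 60) = -57*(3 + 1/70)*(-28) = -12027*(-28)/70 = -57*(-422/5) = 24054/5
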